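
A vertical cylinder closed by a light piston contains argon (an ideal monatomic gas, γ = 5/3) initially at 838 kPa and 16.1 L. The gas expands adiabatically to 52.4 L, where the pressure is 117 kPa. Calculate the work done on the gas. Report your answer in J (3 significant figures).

Adiabatic: W = (P₁V₁ − P₂V₂)/(γ − 1) with γ = 5/3.
P₁V₁ = 13492 J, P₂V₂ = 6131 J.
W = (13492 − 6131) / 0.6667 = 11042 J.
Work on gas = −W_by = -11042 J.

W ≈ -11000 J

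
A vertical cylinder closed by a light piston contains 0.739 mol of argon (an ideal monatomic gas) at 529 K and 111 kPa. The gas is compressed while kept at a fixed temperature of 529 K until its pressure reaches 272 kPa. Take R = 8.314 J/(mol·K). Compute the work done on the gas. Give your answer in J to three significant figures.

Isothermal process: W = nRT ln(V₂/V₁) = nRT ln(P₁/P₂).
W = (0.739)(8.314)(529) × ln(111/272)
  = 3250 × ln(0.4081) = 3250 × -0.8963
W_by_gas = -2913 J; work on gas = −W_by = 2913 J.

W ≈ 2910 J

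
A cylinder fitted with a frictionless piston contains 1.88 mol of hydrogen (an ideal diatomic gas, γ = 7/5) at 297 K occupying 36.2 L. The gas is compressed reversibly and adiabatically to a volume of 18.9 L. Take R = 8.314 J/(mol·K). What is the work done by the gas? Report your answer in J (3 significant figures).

W ≈ -3450 J

Adiabatic: TV^(γ−1) = const with γ = 7/5.
T₂ = T₁ (V₁/V₂)^(γ−1) = 297 × (36.2/18.9)^0.4 = 297 × 1.297 = 385.2 K.
W_by = nCᵥ(T₁ − T₂) = (1.88)(20.79)(297 − 385.2) = -3445 J.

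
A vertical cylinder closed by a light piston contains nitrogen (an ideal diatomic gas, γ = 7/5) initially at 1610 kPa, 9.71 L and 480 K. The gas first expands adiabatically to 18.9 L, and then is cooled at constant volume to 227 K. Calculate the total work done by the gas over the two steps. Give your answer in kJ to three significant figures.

Step 1 (adiabatic): W = (P₁V₁ − P₂V₂)/(γ−1) = (15633 − 11977)/0.4 = 9140 J.
Step 2 (isochoric): W = 0 (constant volume).
W_total = 9140 + 0 = 9140 J.

W_total ≈ 9.14 kJ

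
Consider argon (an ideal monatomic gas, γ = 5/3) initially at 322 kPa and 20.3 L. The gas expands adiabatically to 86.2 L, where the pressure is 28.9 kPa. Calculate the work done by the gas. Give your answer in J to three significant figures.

W ≈ 6070 J

Adiabatic: W = (P₁V₁ − P₂V₂)/(γ − 1) with γ = 5/3.
P₁V₁ = 6537 J, P₂V₂ = 2491 J.
W = (6537 − 2491) / 0.6667 = 6068 J.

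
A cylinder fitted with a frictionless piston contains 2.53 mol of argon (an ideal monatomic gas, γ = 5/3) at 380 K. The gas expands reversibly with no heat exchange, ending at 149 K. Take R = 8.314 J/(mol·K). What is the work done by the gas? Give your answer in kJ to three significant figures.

Adiabatic ⇒ Q = 0, so W_by = −ΔU = nCᵥ(T₁ − T₂).
Cᵥ = 3R/2 = 12.47 J/(mol·K).
W = (2.53)(12.47)(380 − 149) = 7288 J.

W ≈ 7.29 kJ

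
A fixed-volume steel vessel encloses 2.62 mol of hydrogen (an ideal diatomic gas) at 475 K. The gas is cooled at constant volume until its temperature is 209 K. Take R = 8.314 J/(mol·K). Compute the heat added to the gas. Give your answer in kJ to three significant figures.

Constant volume ⇒ W = 0, so Q = ΔU = nCᵥΔT with Cᵥ = 5R/2 = 20.79 J/(mol·K).
ΔU = (2.62)(20.79)(209 − 475) = -14485 J.

Q ≈ -14.5 kJ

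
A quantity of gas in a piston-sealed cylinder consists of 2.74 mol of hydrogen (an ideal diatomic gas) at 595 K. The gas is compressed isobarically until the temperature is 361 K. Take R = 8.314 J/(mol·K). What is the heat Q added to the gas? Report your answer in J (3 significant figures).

Q ≈ -18700 J

Isobaric: W = nRΔT = (2.74)(8.314)(-234) = -5331 J.
ΔU = nCᵥΔT with Cᵥ = 5R/2: ΔU = (2.74)(20.79)(-234) = -13327 J.
Q = ΔU + W = -13327 − 5331 = -18657 J.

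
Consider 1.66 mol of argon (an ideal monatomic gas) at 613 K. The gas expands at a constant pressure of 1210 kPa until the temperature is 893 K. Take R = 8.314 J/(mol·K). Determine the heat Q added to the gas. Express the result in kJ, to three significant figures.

Isobaric: W = nRΔT = (1.66)(8.314)(280) = 3864 J.
ΔU = nCᵥΔT with Cᵥ = 3R/2: ΔU = (1.66)(12.47)(280) = 5797 J.
Q = ΔU + W = 5797 + 3864 = 9661 J.

Q ≈ 9.66 kJ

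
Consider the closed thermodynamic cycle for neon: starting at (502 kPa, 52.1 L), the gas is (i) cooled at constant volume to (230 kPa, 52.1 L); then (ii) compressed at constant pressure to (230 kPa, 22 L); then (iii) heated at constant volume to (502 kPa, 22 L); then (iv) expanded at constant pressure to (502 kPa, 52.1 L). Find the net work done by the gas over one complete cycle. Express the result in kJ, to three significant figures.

Constant-volume legs do no work.
W(ii) = (230)(22 − 52.1) = -6923 J; W(iv) = (502)(52.1 − 22) = 15110 J.
W_net = -6923 + 15110 = 8187 J (the clockwise enclosed area).

W_net ≈ 8.19 kJ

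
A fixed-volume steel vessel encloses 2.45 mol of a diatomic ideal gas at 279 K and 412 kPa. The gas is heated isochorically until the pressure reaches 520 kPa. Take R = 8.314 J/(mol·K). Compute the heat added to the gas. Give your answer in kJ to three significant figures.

Q ≈ 3.72 kJ

Constant volume ⇒ W = 0, so Q = ΔU = nCᵥΔT with Cᵥ = 5R/2 = 20.79 J/(mol·K).
At constant V, T₂/T₁ = P₂/P₁ ⇒ ΔT = T₁(P₂/P₁ − 1) = 279·(520/412 − 1) = 73.14 K.
ΔU = (2.45)(20.79)(73.14) = 3724 J.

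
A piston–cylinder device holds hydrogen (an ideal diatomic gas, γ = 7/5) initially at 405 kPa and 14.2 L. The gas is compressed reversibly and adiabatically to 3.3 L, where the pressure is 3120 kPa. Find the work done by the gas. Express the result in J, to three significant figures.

Adiabatic: W = (P₁V₁ − P₂V₂)/(γ − 1) with γ = 7/5.
P₁V₁ = 5751 J, P₂V₂ = 10296 J.
W = (5751 − 10296) / 0.4 = -11363 J.

W ≈ -11400 J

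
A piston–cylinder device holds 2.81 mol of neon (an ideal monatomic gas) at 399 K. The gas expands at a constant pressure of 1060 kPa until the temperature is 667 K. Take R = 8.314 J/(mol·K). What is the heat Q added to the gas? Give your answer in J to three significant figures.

Isobaric: W = nRΔT = (2.81)(8.314)(268) = 6261 J.
ΔU = nCᵥΔT with Cᵥ = 3R/2: ΔU = (2.81)(12.47)(268) = 9392 J.
Q = ΔU + W = 9392 + 6261 = 15653 J.

Q ≈ 15700 J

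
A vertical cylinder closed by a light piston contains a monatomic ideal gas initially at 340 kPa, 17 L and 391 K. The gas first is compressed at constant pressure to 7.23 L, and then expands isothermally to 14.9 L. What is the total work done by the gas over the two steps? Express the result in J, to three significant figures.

W_total ≈ -1540 J

Step 1 (isobaric): W = PΔV = (340 kPa)(7.23 − 17 L) = -3322 J.
After step 1: P = 340 kPa, V = 7.23 L, T = 166.3 K.
Step 2 (isothermal): W = P₁V₁ ln(V₂/V₁) = (2458) ln(14.9/7.23) = 1778 J.
W_total = -3322 + 1778 = -1544 J.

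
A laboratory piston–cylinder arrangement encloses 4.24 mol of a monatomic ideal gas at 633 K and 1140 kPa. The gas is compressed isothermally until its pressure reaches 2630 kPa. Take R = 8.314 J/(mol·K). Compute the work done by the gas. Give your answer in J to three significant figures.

W ≈ -18700 J

Isothermal process: W = nRT ln(V₂/V₁) = nRT ln(P₁/P₂).
W = (4.24)(8.314)(633) × ln(1140/2630)
  = 22314 × ln(0.4335) = 22314 × -0.836
W_by_gas = -18654 J.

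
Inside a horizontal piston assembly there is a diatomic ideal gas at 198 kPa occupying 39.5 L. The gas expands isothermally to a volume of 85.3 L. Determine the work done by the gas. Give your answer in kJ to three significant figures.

W ≈ 6.02 kJ

Isothermal: W = nRT ln(V₂/V₁) = P₁V₁ ln(V₂/V₁).
P₁V₁ = (198 kPa)(39.5 L) = 7821 J.
W = 7821 × ln(85.3/39.5) = 7821 × 0.7699
W_by_gas = 6021 J.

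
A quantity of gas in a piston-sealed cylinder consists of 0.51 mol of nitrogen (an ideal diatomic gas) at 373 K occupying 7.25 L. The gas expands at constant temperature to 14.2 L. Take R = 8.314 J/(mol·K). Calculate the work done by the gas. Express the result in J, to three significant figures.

Isothermal: W = nRT ln(V₂/V₁).
W = (0.51)(8.314)(373) × ln(14.2/7.25)
  = 1582 × 0.6722
W_by_gas = 1063 J.

W ≈ 1060 J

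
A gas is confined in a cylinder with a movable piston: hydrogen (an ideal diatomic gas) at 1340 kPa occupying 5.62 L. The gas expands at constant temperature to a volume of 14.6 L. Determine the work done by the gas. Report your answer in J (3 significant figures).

Isothermal: W = nRT ln(V₂/V₁) = P₁V₁ ln(V₂/V₁).
P₁V₁ = (1340 kPa)(5.62 L) = 7531 J.
W = 7531 × ln(14.6/5.62) = 7531 × 0.9547
W_by_gas = 7190 J.

W ≈ 7190 J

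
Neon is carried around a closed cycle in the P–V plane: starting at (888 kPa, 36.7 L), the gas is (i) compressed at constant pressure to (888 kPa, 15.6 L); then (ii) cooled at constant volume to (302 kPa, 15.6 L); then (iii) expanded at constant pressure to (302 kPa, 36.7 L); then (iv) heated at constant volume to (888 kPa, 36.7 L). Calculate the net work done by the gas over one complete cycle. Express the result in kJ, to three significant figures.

Constant-volume legs do no work.
W(i) = (888)(15.6 − 36.7) = -18737 J; W(iii) = (302)(36.7 − 15.6) = 6372 J.
W_net = -18737 + 6372 = -12365 J (the counter-clockwise enclosed area).

W_net ≈ -12.4 kJ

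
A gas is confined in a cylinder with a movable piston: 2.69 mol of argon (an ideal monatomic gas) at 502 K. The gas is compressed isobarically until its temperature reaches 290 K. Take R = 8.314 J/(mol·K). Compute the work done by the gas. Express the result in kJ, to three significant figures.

W ≈ -4.74 kJ

Isobaric: W = P ΔV = nR ΔT.
W = (2.69)(8.314)(290 − 502) = -4741 J.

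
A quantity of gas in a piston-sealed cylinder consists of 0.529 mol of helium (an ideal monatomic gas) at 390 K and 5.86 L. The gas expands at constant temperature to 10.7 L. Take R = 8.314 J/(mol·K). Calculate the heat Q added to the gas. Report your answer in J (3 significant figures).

Isothermal ⇒ ΔU = 0, so Q = W = nRT ln(V₂/V₁).
Q = (0.529)(8.314)(390) ln(10.7/5.86) = 1715 × 0.6021 = 1033 J.

Q ≈ 1030 J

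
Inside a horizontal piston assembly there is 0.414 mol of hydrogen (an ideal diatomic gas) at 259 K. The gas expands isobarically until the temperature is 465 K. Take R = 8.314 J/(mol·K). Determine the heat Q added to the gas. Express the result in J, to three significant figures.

Isobaric: W = nRΔT = (0.414)(8.314)(206) = 709.1 J.
ΔU = nCᵥΔT with Cᵥ = 5R/2: ΔU = (0.414)(20.79)(206) = 1773 J.
Q = ΔU + W = 1773 + 709.1 = 2482 J.

Q ≈ 2480 J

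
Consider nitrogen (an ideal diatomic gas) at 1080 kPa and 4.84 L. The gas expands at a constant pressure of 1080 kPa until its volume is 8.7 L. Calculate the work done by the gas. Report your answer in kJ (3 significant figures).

W ≈ 4.17 kJ

Isobaric: W = P ΔV.
W = (1080 kPa)(8.7 − 4.84 L) = (1080)(3.86) = 4169 J.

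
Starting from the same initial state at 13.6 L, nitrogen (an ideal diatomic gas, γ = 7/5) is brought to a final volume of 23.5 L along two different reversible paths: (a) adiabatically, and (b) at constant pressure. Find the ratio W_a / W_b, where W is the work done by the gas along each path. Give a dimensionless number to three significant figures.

Path (a) adiabatic: W = P₁V₁(1 − (V₁/V₂)^(γ−1))/(γ−1) → W_a/(P₁V₁) = 0.4912.
Path (b) isobaric: W = P₁(V₂ − V₁) → W_b/(P₁V₁) = 0.7279.
W_a / W_b = 0.4912 / 0.7279 = 0.6748.

W_a / W_b ≈ 0.675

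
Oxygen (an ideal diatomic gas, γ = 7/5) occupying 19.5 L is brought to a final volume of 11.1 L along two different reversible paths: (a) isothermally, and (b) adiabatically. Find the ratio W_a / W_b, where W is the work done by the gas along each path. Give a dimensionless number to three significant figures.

Path (a) isothermal: W = P₁V₁ ln(V₂/V₁) → W_a/(P₁V₁) = -0.5635.
Path (b) adiabatic: W = P₁V₁(1 − (V₁/V₂)^(γ−1))/(γ−1) → W_b/(P₁V₁) = -0.632.
W_a / W_b = -0.5635 / -0.632 = 0.8915.

W_a / W_b ≈ 0.892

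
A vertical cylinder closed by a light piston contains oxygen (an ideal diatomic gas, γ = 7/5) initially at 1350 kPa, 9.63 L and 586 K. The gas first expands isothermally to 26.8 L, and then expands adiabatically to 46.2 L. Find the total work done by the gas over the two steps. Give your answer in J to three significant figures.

Step 1 (isothermal): W = P₁V₁ ln(V₂/V₁) = (13001) ln(26.8/9.63) = 13306 J.
After step 1: P = 485.1 kPa, V = 26.8 L, T = 586 K.
Step 2 (adiabatic): W = (P₁V₁ − P₂V₂)/(γ−1) = (13001 − 10456)/0.4 = 6362 J.
W_total = 13306 + 6362 = 19668 J.

W_total ≈ 19700 J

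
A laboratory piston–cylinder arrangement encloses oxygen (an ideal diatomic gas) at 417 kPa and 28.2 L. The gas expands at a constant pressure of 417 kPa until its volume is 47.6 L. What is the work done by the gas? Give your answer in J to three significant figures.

Isobaric: W = P ΔV.
W = (417 kPa)(47.6 − 28.2 L) = (417)(19.4) = 8090 J.

W ≈ 8090 J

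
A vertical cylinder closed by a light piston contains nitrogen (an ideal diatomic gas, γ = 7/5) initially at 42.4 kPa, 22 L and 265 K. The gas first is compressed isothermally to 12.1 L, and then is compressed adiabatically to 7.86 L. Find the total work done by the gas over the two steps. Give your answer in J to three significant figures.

Step 1 (isothermal): W = P₁V₁ ln(V₂/V₁) = (932.8) ln(12.1/22) = -557.7 J.
After step 1: P = 77.09 kPa, V = 12.1 L, T = 265 K.
Step 2 (adiabatic): W = (P₁V₁ − P₂V₂)/(γ−1) = (932.8 − 1108)/0.4 = -439.2 J.
W_total = -557.7 − 439.2 = -996.9 J.

W_total ≈ -997 J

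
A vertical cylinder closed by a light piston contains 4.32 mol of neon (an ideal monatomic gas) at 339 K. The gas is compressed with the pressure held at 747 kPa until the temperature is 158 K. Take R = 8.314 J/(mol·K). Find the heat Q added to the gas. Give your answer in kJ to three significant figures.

Q ≈ -16.3 kJ

Isobaric: W = nRΔT = (4.32)(8.314)(-181) = -6501 J.
ΔU = nCᵥΔT with Cᵥ = 3R/2: ΔU = (4.32)(12.47)(-181) = -9751 J.
Q = ΔU + W = -9751 − 6501 = -16252 J.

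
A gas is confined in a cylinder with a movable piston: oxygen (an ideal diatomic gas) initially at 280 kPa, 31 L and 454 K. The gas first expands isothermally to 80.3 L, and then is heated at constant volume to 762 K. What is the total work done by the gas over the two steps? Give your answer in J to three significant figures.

W_total ≈ 8260 J

Step 1 (isothermal): W = P₁V₁ ln(V₂/V₁) = (8680) ln(80.3/31) = 8261 J.
Step 2 (isochoric): W = 0 (constant volume).
W_total = 8261 + 0 = 8261 J.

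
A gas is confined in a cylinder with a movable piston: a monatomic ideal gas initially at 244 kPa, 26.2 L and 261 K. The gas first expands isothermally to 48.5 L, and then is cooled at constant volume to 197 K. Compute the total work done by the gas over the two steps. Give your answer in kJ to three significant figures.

W_total ≈ 3.94 kJ

Step 1 (isothermal): W = P₁V₁ ln(V₂/V₁) = (6393) ln(48.5/26.2) = 3937 J.
Step 2 (isochoric): W = 0 (constant volume).
W_total = 3937 + 0 = 3937 J.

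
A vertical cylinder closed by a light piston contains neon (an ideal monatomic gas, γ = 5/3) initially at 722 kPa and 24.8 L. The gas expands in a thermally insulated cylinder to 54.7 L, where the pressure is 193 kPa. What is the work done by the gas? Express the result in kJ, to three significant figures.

Adiabatic: W = (P₁V₁ − P₂V₂)/(γ − 1) with γ = 5/3.
P₁V₁ = 17906 J, P₂V₂ = 10557 J.
W = (17906 − 10557) / 0.6667 = 11023 J.

W ≈ 11.0 kJ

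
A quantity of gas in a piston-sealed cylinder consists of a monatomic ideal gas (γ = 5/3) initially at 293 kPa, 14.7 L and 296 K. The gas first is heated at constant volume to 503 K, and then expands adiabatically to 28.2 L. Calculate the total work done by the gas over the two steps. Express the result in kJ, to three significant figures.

Step 1 (isochoric): W = 0 (constant volume).
After step 1: P = 497.9 kPa (V unchanged).
Step 2 (adiabatic): W = (P₁V₁ − P₂V₂)/(γ−1) = (7319 − 4741)/0.667 = 3868 J.
W_total = 0 + 3868 = 3868 J.

W_total ≈ 3.87 kJ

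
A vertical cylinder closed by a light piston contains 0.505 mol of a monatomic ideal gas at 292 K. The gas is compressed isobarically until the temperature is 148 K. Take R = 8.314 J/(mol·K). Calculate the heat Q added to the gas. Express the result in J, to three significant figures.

Q ≈ -1510 J

Isobaric: W = nRΔT = (0.505)(8.314)(-144) = -604.6 J.
ΔU = nCᵥΔT with Cᵥ = 3R/2: ΔU = (0.505)(12.47)(-144) = -906.9 J.
Q = ΔU + W = -906.9 − 604.6 = -1511 J.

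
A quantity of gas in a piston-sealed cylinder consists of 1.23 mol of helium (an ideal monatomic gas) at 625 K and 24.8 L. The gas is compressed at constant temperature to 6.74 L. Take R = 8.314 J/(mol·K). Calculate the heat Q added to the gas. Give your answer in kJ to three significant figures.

Q ≈ -8.33 kJ

Isothermal ⇒ ΔU = 0, so Q = W = nRT ln(V₂/V₁).
Q = (1.23)(8.314)(625) ln(6.74/24.8) = 6391 × -1.303 = -8327 J.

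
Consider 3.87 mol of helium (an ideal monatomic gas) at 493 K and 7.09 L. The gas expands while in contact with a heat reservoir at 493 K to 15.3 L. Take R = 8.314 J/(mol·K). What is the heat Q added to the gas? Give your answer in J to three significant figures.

Q ≈ 12200 J

Isothermal ⇒ ΔU = 0, so Q = W = nRT ln(V₂/V₁).
Q = (3.87)(8.314)(493) ln(15.3/7.09) = 15862 × 0.7692 = 12201 J.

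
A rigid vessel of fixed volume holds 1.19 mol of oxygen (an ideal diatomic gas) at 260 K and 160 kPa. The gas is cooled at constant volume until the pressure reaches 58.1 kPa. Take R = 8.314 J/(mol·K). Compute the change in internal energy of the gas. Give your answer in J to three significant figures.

Constant volume ⇒ W = 0, so Q = ΔU = nCᵥΔT with Cᵥ = 5R/2 = 20.79 J/(mol·K).
At constant V, T₂/T₁ = P₂/P₁ ⇒ ΔT = T₁(P₂/P₁ − 1) = 260·(58.1/160 − 1) = -165.6 K.
ΔU = (1.19)(20.79)(-165.6) = -4096 J.

ΔU ≈ -4100 J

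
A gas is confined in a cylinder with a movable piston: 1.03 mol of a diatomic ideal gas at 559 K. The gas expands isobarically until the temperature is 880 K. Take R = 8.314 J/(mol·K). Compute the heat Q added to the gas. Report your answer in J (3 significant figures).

Isobaric: W = nRΔT = (1.03)(8.314)(321) = 2749 J.
ΔU = nCᵥΔT with Cᵥ = 5R/2: ΔU = (1.03)(20.79)(321) = 6872 J.
Q = ΔU + W = 6872 + 2749 = 9621 J.

Q ≈ 9620 J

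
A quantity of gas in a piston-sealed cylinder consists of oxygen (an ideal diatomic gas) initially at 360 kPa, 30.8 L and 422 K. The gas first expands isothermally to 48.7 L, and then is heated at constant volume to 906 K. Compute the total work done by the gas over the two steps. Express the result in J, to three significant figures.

Step 1 (isothermal): W = P₁V₁ ln(V₂/V₁) = (11088) ln(48.7/30.8) = 5080 J.
Step 2 (isochoric): W = 0 (constant volume).
W_total = 5080 + 0 = 5080 J.

W_total ≈ 5080 J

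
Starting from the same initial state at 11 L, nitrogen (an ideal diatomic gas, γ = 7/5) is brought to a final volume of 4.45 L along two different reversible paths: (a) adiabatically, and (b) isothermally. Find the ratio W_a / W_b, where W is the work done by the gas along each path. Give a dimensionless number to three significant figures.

Path (a) adiabatic: W = P₁V₁(1 − (V₁/V₂)^(γ−1))/(γ−1) → W_a/(P₁V₁) = -1.09.
Path (b) isothermal: W = P₁V₁ ln(V₂/V₁) → W_b/(P₁V₁) = -0.905.
W_a / W_b = -1.09 / -0.905 = 1.205.

W_a / W_b ≈ 1.20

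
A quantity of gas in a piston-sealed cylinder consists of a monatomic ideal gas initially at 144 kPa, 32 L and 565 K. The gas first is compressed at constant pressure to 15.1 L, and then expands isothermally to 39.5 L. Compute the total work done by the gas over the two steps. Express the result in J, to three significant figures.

W_total ≈ -343 J

Step 1 (isobaric): W = PΔV = (144 kPa)(15.1 − 32 L) = -2434 J.
After step 1: P = 144 kPa, V = 15.1 L, T = 266.6 K.
Step 2 (isothermal): W = P₁V₁ ln(V₂/V₁) = (2174) ln(39.5/15.1) = 2091 J.
W_total = -2434 + 2091 = -342.7 J.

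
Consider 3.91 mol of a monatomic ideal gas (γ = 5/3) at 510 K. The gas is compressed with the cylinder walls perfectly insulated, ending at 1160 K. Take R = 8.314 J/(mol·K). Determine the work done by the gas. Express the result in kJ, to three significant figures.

W ≈ -31.7 kJ

Adiabatic ⇒ Q = 0, so W_by = −ΔU = nCᵥ(T₁ − T₂).
Cᵥ = 3R/2 = 12.47 J/(mol·K).
W = (3.91)(12.47)(510 − 1160) = -31695 J.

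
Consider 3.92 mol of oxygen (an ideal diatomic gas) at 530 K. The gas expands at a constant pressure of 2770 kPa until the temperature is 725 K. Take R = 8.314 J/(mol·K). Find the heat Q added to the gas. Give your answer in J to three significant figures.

Q ≈ 22200 J

Isobaric: W = nRΔT = (3.92)(8.314)(195) = 6355 J.
ΔU = nCᵥΔT with Cᵥ = 5R/2: ΔU = (3.92)(20.79)(195) = 15888 J.
Q = ΔU + W = 15888 + 6355 = 22243 J.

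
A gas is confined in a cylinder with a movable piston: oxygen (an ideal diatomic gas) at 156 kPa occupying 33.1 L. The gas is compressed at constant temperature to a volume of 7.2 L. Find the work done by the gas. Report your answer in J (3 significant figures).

Isothermal: W = nRT ln(V₂/V₁) = P₁V₁ ln(V₂/V₁).
P₁V₁ = (156 kPa)(33.1 L) = 5164 J.
W = 5164 × ln(7.2/33.1) = 5164 × -1.525
W_by_gas = -7877 J.

W ≈ -7880 J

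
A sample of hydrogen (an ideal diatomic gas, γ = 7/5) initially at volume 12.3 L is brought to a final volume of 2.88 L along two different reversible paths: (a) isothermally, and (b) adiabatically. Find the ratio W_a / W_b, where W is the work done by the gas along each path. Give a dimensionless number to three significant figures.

Path (a) isothermal: W = P₁V₁ ln(V₂/V₁) → W_a/(P₁V₁) = -1.452.
Path (b) adiabatic: W = P₁V₁(1 − (V₁/V₂)^(γ−1))/(γ−1) → W_b/(P₁V₁) = -1.968.
W_a / W_b = -1.452 / -1.968 = 0.7376.

W_a / W_b ≈ 0.738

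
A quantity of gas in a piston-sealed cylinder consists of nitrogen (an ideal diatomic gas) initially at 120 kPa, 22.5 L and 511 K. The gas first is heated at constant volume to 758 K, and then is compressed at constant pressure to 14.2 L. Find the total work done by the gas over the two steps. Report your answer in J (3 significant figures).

Step 1 (isochoric): W = 0 (constant volume).
After step 1: P = 178 kPa (V unchanged).
Step 2 (isobaric): W = PΔV = (178 kPa)(14.2 − 22.5 L) = -1477 J.
W_total = 0 − 1477 = -1477 J.

W_total ≈ -1480 J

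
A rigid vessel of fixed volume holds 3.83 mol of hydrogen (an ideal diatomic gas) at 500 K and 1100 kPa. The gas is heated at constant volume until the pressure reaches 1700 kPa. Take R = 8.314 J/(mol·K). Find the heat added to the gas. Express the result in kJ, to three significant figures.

Q ≈ 21.7 kJ

Constant volume ⇒ W = 0, so Q = ΔU = nCᵥΔT with Cᵥ = 5R/2 = 20.79 J/(mol·K).
At constant V, T₂/T₁ = P₂/P₁ ⇒ ΔT = T₁(P₂/P₁ − 1) = 500·(1700/1100 − 1) = 272.7 K.
ΔU = (3.83)(20.79)(272.7) = 21711 J.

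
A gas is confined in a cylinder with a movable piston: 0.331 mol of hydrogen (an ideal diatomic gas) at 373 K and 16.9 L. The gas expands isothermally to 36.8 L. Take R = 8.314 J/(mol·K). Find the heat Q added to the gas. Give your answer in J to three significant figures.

Q ≈ 799 J

Isothermal ⇒ ΔU = 0, so Q = W = nRT ln(V₂/V₁).
Q = (0.331)(8.314)(373) ln(36.8/16.9) = 1026 × 0.7782 = 798.8 J.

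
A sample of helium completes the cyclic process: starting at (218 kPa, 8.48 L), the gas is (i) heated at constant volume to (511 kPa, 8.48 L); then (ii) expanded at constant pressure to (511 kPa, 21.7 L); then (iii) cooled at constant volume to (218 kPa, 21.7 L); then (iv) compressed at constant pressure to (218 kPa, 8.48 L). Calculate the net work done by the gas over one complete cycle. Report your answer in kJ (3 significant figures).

W_net ≈ 3.87 kJ

Constant-volume legs do no work.
W(ii) = (511)(21.7 − 8.48) = 6755 J; W(iv) = (218)(8.48 − 21.7) = -2882 J.
W_net = 6755 − 2882 = 3873 J (the clockwise enclosed area).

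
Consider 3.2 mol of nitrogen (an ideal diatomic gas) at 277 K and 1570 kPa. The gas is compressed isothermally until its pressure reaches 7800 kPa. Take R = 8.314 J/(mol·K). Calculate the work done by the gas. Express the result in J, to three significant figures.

Isothermal process: W = nRT ln(V₂/V₁) = nRT ln(P₁/P₂).
W = (3.2)(8.314)(277) × ln(1570/7800)
  = 7370 × ln(0.2013) = 7370 × -1.603
W_by_gas = -11814 J.

W ≈ -11800 J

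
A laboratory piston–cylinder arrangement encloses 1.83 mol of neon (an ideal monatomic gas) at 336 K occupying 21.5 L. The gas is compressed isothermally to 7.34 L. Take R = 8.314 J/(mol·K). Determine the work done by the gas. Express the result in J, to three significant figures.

W ≈ -5490 J

Isothermal: W = nRT ln(V₂/V₁).
W = (1.83)(8.314)(336) × ln(7.34/21.5)
  = 5112 × -1.075
W_by_gas = -5494 J.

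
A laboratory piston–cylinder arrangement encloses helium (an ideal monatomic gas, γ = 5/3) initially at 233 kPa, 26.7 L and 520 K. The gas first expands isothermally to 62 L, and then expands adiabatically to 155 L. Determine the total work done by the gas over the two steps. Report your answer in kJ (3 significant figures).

Step 1 (isothermal): W = P₁V₁ ln(V₂/V₁) = (6221) ln(62/26.7) = 5241 J.
After step 1: P = 100.3 kPa, V = 62 L, T = 520 K.
Step 2 (adiabatic): W = (P₁V₁ − P₂V₂)/(γ−1) = (6221 − 3377)/0.667 = 4266 J.
W_total = 5241 + 4266 = 9507 J.

W_total ≈ 9.51 kJ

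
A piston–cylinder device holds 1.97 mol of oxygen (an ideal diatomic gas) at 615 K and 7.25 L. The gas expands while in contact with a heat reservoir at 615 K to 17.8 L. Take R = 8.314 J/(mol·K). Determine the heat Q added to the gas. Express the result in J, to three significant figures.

Isothermal ⇒ ΔU = 0, so Q = W = nRT ln(V₂/V₁).
Q = (1.97)(8.314)(615) ln(17.8/7.25) = 10073 × 0.8982 = 9047 J.

Q ≈ 9050 J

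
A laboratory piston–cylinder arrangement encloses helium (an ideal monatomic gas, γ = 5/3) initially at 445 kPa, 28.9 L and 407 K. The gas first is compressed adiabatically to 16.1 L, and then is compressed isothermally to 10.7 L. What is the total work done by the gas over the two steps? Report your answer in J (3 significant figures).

W_total ≈ -17000 J

Step 1 (adiabatic): W = (P₁V₁ − P₂V₂)/(γ−1) = (12860 − 18995)/0.667 = -9202 J.
After step 1: P = 1180 kPa, V = 16.1 L, T = 601.1 K.
Step 2 (isothermal): W = P₁V₁ ln(V₂/V₁) = (18995) ln(10.7/16.1) = -7761 J.
W_total = -9202 − 7761 = -16963 J.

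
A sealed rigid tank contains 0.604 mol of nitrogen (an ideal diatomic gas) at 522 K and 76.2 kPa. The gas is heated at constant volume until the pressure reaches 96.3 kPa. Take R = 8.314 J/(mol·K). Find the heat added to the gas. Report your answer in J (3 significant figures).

Constant volume ⇒ W = 0, so Q = ΔU = nCᵥΔT with Cᵥ = 5R/2 = 20.79 J/(mol·K).
At constant V, T₂/T₁ = P₂/P₁ ⇒ ΔT = T₁(P₂/P₁ − 1) = 522·(96.3/76.2 − 1) = 137.7 K.
ΔU = (0.604)(20.79)(137.7) = 1729 J.

Q ≈ 1730 J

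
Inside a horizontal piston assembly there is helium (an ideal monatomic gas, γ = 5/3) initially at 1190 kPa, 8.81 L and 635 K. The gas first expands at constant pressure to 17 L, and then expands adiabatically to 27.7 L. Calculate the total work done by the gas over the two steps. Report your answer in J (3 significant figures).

W_total ≈ 18200 J

Step 1 (isobaric): W = PΔV = (1190 kPa)(17 − 8.81 L) = 9746 J.
After step 1: P = 1190 kPa, V = 17 L, T = 1225 K.
Step 2 (adiabatic): W = (P₁V₁ − P₂V₂)/(γ−1) = (20230 − 14610)/0.667 = 8430 J.
W_total = 9746 + 8430 = 18177 J.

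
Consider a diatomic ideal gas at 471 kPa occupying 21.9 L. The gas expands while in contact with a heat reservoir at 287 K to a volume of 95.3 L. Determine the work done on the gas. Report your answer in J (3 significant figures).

Isothermal: W = nRT ln(V₂/V₁) = P₁V₁ ln(V₂/V₁).
P₁V₁ = (471 kPa)(21.9 L) = 10315 J.
W = 10315 × ln(95.3/21.9) = 10315 × 1.471
W_by_gas = 15169 J; work on gas = −W_by = -15169 J.

W ≈ -15200 J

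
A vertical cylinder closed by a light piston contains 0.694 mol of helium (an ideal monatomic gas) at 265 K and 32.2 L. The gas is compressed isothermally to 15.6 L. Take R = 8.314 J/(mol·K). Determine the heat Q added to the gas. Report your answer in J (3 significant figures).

Isothermal ⇒ ΔU = 0, so Q = W = nRT ln(V₂/V₁).
Q = (0.694)(8.314)(265) ln(15.6/32.2) = 1529 × -0.7247 = -1108 J.

Q ≈ -1110 J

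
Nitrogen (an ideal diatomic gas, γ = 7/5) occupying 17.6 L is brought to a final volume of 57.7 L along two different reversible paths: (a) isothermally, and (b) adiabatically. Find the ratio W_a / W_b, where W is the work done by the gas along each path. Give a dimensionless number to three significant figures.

W_a / W_b ≈ 1.26

Path (a) isothermal: W = P₁V₁ ln(V₂/V₁) → W_a/(P₁V₁) = 1.187.
Path (b) adiabatic: W = P₁V₁(1 − (V₁/V₂)^(γ−1))/(γ−1) → W_b/(P₁V₁) = 0.9452.
W_a / W_b = 1.187 / 0.9452 = 1.256.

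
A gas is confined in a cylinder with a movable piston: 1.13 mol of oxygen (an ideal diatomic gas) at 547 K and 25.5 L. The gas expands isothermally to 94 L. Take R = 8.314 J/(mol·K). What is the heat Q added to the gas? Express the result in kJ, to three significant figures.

Q ≈ 6.70 kJ

Isothermal ⇒ ΔU = 0, so Q = W = nRT ln(V₂/V₁).
Q = (1.13)(8.314)(547) ln(94/25.5) = 5139 × 1.305 = 6704 J.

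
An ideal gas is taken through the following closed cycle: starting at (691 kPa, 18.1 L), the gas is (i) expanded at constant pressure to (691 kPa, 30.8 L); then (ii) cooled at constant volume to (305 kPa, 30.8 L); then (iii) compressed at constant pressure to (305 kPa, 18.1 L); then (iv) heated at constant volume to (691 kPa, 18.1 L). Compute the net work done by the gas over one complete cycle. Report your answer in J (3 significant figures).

Constant-volume legs do no work.
W(i) = (691)(30.8 − 18.1) = 8776 J; W(iii) = (305)(18.1 − 30.8) = -3874 J.
W_net = 8776 − 3874 = 4902 J (the clockwise enclosed area).

W_net ≈ 4900 J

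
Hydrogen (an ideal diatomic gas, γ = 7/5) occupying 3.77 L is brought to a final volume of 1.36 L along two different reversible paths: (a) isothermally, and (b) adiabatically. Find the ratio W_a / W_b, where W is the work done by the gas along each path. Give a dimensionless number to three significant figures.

Path (a) isothermal: W = P₁V₁ ln(V₂/V₁) → W_a/(P₁V₁) = -1.02.
Path (b) adiabatic: W = P₁V₁(1 − (V₁/V₂)^(γ−1))/(γ−1) → W_b/(P₁V₁) = -1.259.
W_a / W_b = -1.02 / -1.259 = 0.8099.

W_a / W_b ≈ 0.810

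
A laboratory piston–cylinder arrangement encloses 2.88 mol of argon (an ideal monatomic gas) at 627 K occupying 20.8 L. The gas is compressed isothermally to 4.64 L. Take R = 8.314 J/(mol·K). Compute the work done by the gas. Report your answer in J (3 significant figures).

W ≈ -22500 J

Isothermal: W = nRT ln(V₂/V₁).
W = (2.88)(8.314)(627) × ln(4.64/20.8)
  = 15013 × -1.5
W_by_gas = -22523 J.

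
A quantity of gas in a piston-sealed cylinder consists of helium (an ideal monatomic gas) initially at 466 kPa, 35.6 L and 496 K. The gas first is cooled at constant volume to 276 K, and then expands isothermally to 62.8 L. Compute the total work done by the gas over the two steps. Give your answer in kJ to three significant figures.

W_total ≈ 5.24 kJ

Step 1 (isochoric): W = 0 (constant volume).
After step 1: P = 259.3 kPa (V unchanged).
Step 2 (isothermal): W = P₁V₁ ln(V₂/V₁) = (9231) ln(62.8/35.6) = 5240 J.
W_total = 0 + 5240 = 5240 J.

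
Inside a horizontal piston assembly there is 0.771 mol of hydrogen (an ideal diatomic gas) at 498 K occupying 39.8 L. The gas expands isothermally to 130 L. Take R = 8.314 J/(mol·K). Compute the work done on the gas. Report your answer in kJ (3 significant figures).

Isothermal: W = nRT ln(V₂/V₁).
W = (0.771)(8.314)(498) × ln(130/39.8)
  = 3192 × 1.184
W_by_gas = 3779 J; work on gas = −W_by = -3779 J.

W ≈ -3.78 kJ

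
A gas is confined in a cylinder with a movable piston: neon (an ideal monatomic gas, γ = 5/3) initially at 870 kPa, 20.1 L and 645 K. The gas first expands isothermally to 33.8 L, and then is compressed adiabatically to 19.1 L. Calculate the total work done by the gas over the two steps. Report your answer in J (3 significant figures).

W_total ≈ -3060 J

Step 1 (isothermal): W = P₁V₁ ln(V₂/V₁) = (17487) ln(33.8/20.1) = 9089 J.
After step 1: P = 517.4 kPa, V = 33.8 L, T = 645 K.
Step 2 (adiabatic): W = (P₁V₁ − P₂V₂)/(γ−1) = (17487 − 25584)/0.667 = -12146 J.
W_total = 9089 − 12146 = -3057 J.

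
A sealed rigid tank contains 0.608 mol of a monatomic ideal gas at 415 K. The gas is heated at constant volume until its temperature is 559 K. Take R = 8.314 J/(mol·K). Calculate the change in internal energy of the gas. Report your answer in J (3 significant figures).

ΔU ≈ 1090 J

Constant volume ⇒ W = 0, so Q = ΔU = nCᵥΔT with Cᵥ = 3R/2 = 12.47 J/(mol·K).
ΔU = (0.608)(12.47)(559 − 415) = 1092 J.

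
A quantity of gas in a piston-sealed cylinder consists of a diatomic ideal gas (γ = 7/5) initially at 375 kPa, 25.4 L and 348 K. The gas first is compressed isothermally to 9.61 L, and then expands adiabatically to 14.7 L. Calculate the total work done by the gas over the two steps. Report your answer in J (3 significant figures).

Step 1 (isothermal): W = P₁V₁ ln(V₂/V₁) = (9525) ln(9.61/25.4) = -9258 J.
After step 1: P = 991.2 kPa, V = 9.61 L, T = 348 K.
Step 2 (adiabatic): W = (P₁V₁ − P₂V₂)/(γ−1) = (9525 − 8036)/0.4 = 3723 J.
W_total = -9258 + 3723 = -5535 J.

W_total ≈ -5530 J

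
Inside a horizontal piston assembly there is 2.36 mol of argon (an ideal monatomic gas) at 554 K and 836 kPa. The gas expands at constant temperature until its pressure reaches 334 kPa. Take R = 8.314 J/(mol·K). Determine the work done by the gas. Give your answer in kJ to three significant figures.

W ≈ 9.97 kJ

Isothermal process: W = nRT ln(V₂/V₁) = nRT ln(P₁/P₂).
W = (2.36)(8.314)(554) × ln(836/334)
  = 10870 × ln(2.503) = 10870 × 0.9175
W_by_gas = 9973 J.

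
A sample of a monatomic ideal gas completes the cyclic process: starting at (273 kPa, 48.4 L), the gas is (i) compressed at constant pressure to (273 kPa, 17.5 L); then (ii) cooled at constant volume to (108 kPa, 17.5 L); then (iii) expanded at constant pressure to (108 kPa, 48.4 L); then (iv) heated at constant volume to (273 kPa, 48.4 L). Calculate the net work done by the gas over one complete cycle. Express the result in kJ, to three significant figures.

W_net ≈ -5.10 kJ

Constant-volume legs do no work.
W(i) = (273)(17.5 − 48.4) = -8436 J; W(iii) = (108)(48.4 − 17.5) = 3337 J.
W_net = -8436 + 3337 = -5098 J (the counter-clockwise enclosed area).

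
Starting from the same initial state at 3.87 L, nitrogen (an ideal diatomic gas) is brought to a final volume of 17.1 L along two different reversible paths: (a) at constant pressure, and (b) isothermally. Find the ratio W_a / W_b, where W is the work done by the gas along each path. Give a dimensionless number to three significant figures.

W_a / W_b ≈ 2.30

Path (a) isobaric: W = P₁(V₂ − V₁) → W_a/(P₁V₁) = 3.419.
Path (b) isothermal: W = P₁V₁ ln(V₂/V₁) → W_b/(P₁V₁) = 1.486.
W_a / W_b = 3.419 / 1.486 = 2.301.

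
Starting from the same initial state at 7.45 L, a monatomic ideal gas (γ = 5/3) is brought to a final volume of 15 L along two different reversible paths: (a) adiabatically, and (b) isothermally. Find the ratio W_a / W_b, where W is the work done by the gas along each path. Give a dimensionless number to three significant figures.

W_a / W_b ≈ 0.799

Path (a) adiabatic: W = P₁V₁(1 − (V₁/V₂)^(γ−1))/(γ−1) → W_a/(P₁V₁) = 0.5593.
Path (b) isothermal: W = P₁V₁ ln(V₂/V₁) → W_b/(P₁V₁) = 0.6998.
W_a / W_b = 0.5593 / 0.6998 = 0.7991.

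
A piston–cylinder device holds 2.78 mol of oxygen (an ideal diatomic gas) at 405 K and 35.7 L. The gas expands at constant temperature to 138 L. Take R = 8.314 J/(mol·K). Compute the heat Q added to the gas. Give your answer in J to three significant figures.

Q ≈ 12700 J

Isothermal ⇒ ΔU = 0, so Q = W = nRT ln(V₂/V₁).
Q = (2.78)(8.314)(405) ln(138/35.7) = 9361 × 1.352 = 12657 J.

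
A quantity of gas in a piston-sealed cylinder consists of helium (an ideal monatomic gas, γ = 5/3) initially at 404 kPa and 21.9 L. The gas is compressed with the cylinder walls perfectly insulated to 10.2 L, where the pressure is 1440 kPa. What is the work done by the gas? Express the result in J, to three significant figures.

Adiabatic: W = (P₁V₁ − P₂V₂)/(γ − 1) with γ = 5/3.
P₁V₁ = 8848 J, P₂V₂ = 14688 J.
W = (8848 − 14688) / 0.6667 = -8761 J.

W ≈ -8760 J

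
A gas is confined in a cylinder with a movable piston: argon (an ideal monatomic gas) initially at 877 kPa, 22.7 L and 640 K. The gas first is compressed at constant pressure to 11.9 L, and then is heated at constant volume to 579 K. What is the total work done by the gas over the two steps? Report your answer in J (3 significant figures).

W_total ≈ -9470 J

Step 1 (isobaric): W = PΔV = (877 kPa)(11.9 − 22.7 L) = -9472 J.
Step 2 (isochoric): W = 0 (constant volume).
W_total = -9472 + 0 = -9472 J.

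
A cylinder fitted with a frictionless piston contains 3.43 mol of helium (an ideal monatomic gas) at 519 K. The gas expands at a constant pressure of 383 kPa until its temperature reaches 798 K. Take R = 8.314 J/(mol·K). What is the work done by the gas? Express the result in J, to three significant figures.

Isobaric: W = P ΔV = nR ΔT.
W = (3.43)(8.314)(798 − 519) = 7956 J.

W ≈ 7960 J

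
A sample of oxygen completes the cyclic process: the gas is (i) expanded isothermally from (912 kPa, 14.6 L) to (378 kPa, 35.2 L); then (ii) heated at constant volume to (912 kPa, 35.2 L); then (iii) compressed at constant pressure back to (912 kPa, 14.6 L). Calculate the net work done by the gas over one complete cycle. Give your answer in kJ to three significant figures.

Leg (i): W = PᵢVᵢ ln(V_f/Vᵢ) = (13315) ln(35.2/14.6) = 11718 J.
Leg (ii): W = 0.
Leg (iii): W = PΔV = (912)(14.6 − 35.2) = -18787 J.
W_net = 11718 − 18787 = -7069 J.

W_net ≈ -7.07 kJ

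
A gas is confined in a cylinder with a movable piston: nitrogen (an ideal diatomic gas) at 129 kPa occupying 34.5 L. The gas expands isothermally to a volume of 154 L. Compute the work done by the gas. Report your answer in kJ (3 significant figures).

Isothermal: W = nRT ln(V₂/V₁) = P₁V₁ ln(V₂/V₁).
P₁V₁ = (129 kPa)(34.5 L) = 4450 J.
W = 4450 × ln(154/34.5) = 4450 × 1.496
W_by_gas = 6658 J.

W ≈ 6.66 kJ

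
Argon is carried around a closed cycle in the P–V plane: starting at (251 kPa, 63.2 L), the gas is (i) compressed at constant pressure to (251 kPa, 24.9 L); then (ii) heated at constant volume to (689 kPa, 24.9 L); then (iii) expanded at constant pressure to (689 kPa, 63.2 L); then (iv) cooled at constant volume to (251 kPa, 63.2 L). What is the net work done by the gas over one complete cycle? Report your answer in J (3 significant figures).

W_net ≈ 16800 J

Constant-volume legs do no work.
W(i) = (251)(24.9 − 63.2) = -9613 J; W(iii) = (689)(63.2 − 24.9) = 26389 J.
W_net = -9613 + 26389 = 16775 J (the clockwise enclosed area).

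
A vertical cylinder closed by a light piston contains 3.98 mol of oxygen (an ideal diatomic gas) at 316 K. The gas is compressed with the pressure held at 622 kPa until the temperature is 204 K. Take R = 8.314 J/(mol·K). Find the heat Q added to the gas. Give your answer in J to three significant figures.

Q ≈ -13000 J

Isobaric: W = nRΔT = (3.98)(8.314)(-112) = -3706 J.
ΔU = nCᵥΔT with Cᵥ = 5R/2: ΔU = (3.98)(20.79)(-112) = -9265 J.
Q = ΔU + W = -9265 − 3706 = -12971 J.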